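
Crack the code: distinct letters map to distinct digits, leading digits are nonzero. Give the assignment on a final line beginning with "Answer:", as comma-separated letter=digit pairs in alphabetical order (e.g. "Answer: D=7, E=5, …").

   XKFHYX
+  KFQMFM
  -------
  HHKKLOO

Step 1. [H] H is the leading digit of a 7-digit sum of two 6-digit numbers; the final carry is exactly 1, so H=1.
Step 2. [col 1: X + M ≡ O (mod 10)] X=3 is one option consistent with column 1 (X + M ≡ O (mod 10), carry-in 0) — take it ⇒ X=3.
Step 3. [col 1: X + M ≡ O (mod 10)] M=2 is one option consistent with column 1 (X + M ≡ O (mod 10), carry-in 0) — take it. So M=2.
Step 4. [col 1: X + M ≡ O (mod 10)] in column 1 we have X+M≡O with carry-in 0; given X=3, M=2 and digits 1,2,3 already taken and all letters distinct, that pins O to 5. So O=5.
Step 5. [col 2: Y + F ≡ O (mod 10)] several values work for Y in column 2 (Y + F ≡ O (mod 10), carry-in 0); try Y=6 ⇒ Y=6.
Step 6. [col 2: Y + F ≡ O (mod 10)] in column 2 we have Y+F≡O with carry-in 0; given Y=6, O=5 and digits 1,2,3,5,6 already taken and all letters distinct, that pins F to 9, so F=9.
Step 7. [col 3: H + M ≡ L (mod 10)] in column 3 we have H+M≡L with carry-in 1; given H=1, M=2 and digits 1,2,3,5,6,9 already taken and all letters distinct, that pins L to 4. So L=4.
Step 8. [col 4: F + Q ≡ K (mod 10)] in column 4 we have F+Q≡K with carry-in 0; given F=9 and digits 1,2,3,4,5,6,9 already taken and all letters distinct, that pins K to 7 ⇒ K=7.
Step 9. [col 4: F + Q ≡ K (mod 10)] in column 4 we have F+Q≡K with carry-in 0; given F=9, K=7 and digits 1,2,3,4,5,6,7,9 already taken and all letters distinct, that pins Q to 8 ⇒ Q=8.

Answer: F=9, H=1, K=7, L=4, M=2, O=5, Q=8, X=3, Y=6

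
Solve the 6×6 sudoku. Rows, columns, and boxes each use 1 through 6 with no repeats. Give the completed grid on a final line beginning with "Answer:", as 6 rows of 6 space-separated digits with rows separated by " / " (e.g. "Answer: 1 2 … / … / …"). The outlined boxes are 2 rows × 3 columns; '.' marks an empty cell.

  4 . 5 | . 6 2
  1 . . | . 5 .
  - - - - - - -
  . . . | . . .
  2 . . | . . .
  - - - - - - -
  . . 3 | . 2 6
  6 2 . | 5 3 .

Step 1. [r3c1∈{3,5}] col 1 places 3 nowhere but r3c1. So r3c1=3.
Step 2. [r1c4∈{1,3}] 1 has one home in row 1: r1c4. So r1c4=1.
Step 3. [r5c4∈{4}] r5c4's peers cover all but 4 ⇒ r5c4=4.
Step 4. [r5c2∈{1,5}] r5c2 is the only open cell in row 5 admitting 1, so r5c2=1.
Step 5. [r2c4∈{3}] r2c4 is down to just 3 ⇒ r2c4=3.
Step 6. [r2c2∈{6}] r2c2 is down to just 6, so r2c2=6.
Step 7. [r4c6∈{1,3,4,5}] r4c6 is the only open cell in row 4 admitting 3, so r4c6=3.
Step 8. [r3c6∈{1,4,5}] r3c6 is the only open cell in col 6 admitting 5, so r3c6=5.
Step 9. [r3c2∈{4}] r3c2 has the single candidate 4, so r3c2=4.
Step 10. [r4c4∈{6}] r4c4 is down to just 6, so r4c4=6.
Step 11. [r4c3∈{1}] r4c3's peers cover all but 1, so r4c3=1.
Step 12. [r4c2∈{5}] r4c2 is down to just 5 ⇒ r4c2=5.
Step 13. [r5c1∈{5}] r5c1's peers cover all but 5 ⇒ r5c1=5.
Step 14. [r6c6∈{1}] nothing but 1 survives at r6c6, so r6c6=1.
Step 15. [r1c2∈{3}] r1c2's peers cover all but 3. So r1c2=3.
Step 16. [r2c6∈{4}] nothing but 4 survives at r2c6, so r2c6=4.
Step 17. [r3c5∈{1}] only 1 remains possible at r3c5, so r3c5=1.
Step 18. [r6c3∈{4}] r6c3's peers cover all but 4, so r6c3=4.
Step 19. [r3c3∈{6}] only 6 remains possible at r3c3 ⇒ r3c3=6.
Step 20. [r2c3∈{2}] r2c3's peers cover all but 2 ⇒ r2c3=2.
Step 21. [r4c5∈{4}] r4c5's peers cover all but 4 ⇒ r4c5=4.
Step 22. [r3c4∈{2}] r3c4's peers cover all but 2, so r3c4=2.

Answer: 4 3 5 1 6 2 / 1 6 2 3 5 4 / 3 4 6 2 1 5 / 2 5 1 6 4 3 / 5 1 3 4 2 6 / 6 2 4 5 3 1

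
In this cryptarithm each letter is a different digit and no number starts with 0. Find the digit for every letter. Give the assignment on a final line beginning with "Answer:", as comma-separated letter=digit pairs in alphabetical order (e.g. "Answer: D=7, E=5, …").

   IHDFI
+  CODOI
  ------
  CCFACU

Step 1. [col 1: I + I ≡ U (mod 10)] column 1 (I + I ≡ U (mod 10), carry-in 0) doesn't pin U yet; pick U=8 and continue ⇒ U=8.
Step 2. [col 1: I + I ≡ U (mod 10)] no forcing yet in column 1 (carry-in 0); I=9 is free and consistent — try it ⇒ I=9.
Step 3. [col 2: F + O ≡ C (mod 10)] several values work for C in column 2 (F + O ≡ C (mod 10), carry-in 1); try C=1, so C=1.
Step 4. [col 2: F + O ≡ C (mod 10)] column 2 (F + O ≡ C (mod 10), carry-in 1) doesn't pin O yet; pick O=7 and continue ⇒ O=7.
Step 5. [col 2: F + O ≡ C (mod 10)] column 2 reads F+O+carry(1)=C with O=7, C=1; with digits 1,7,8,9 already taken and all letters distinct, the only value for F is 3 ⇒ F=3.
Step 6. [col 3: D + D ≡ A (mod 10)] in column 3 we have D+D≡A with carry-in 1; given nothing yet and digits 1,3,7,8,9 already taken and all letters distinct, that pins D to 2. So D=2.
Step 7. [col 3: D + D ≡ A (mod 10)] in column 3 we have D+D≡A with carry-in 1; given D=2 and digits 1,2,3,7,8,9 already taken and all letters distinct, that pins A to 5, so A=5.
Step 8. [col 4: H + O ≡ F (mod 10)] column 4 reads H+O+carry(0)=F with O=7, F=3; with digits 1,2,3,5,7,8,9 already taken and all letters distinct, the only value for H is 6, so H=6.

Answer: A=5, C=1, D=2, F=3, H=6, I=9, O=7, U=8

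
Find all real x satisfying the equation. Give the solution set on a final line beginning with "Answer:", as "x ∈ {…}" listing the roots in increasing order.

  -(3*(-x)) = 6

Step 1. [-(3*(-x)) = 6] LHS negated; negate both sides, so neg: 3*(-x) = -6.
Step 2. [3*(-x) = -6] 3·(inner) — divide through by 3. So div: -x = -2.
Step 3. [-x = -2] flip signs both sides ⇒ neg: x = 2.

Answer: x ∈ {2}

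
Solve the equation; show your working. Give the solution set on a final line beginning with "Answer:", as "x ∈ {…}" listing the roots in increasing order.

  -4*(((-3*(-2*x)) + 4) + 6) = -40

Step 1. [-4*(((-3*(-2*x)) + 4) + 6) = -40] divide by the outer -4, so div: ((-3*(-2*x)) + 4) + 6 = 10.
Step 2. [((-3*(-2*x)) + 4) + 6 = 10] peel the +6: subtract 6 from each side, so sub: (-3*(-2*x)) + 4 = 4.
Step 3. [(-3*(-2*x)) + 4 = 4] +4 is outermost — subtract 4 both sides, so sub: -3*(-2*x) = 0.
Step 4. [-3*(-2*x) = 0] -3 out front; divide by -3, so div: -2*x = 0.
Step 5. [-2*x = 0] -2 out front; divide by -2. So div: x = 0.

Answer: x ∈ {0}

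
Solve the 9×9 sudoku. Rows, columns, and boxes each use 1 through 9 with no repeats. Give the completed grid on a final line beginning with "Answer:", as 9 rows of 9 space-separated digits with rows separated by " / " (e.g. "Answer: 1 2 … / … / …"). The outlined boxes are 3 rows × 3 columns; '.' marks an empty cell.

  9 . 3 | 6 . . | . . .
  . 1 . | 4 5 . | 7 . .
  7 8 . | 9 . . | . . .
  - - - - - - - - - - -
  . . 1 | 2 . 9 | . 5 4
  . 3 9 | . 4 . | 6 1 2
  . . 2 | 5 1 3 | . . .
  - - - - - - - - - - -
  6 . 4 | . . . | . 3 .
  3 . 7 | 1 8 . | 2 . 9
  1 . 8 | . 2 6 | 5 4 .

Step 1. [r7c4∈{7}] r7c4's peers cover all but 7, so r7c4=7.
Step 2. [r1c2∈{2,4,5}] box 1 places 4 nowhere but r1c2. So r1c2=4.
Step 3. [r2c8∈{2,6,8,9}] in row 2, 9 fits only at r2c8 ⇒ r2c8=9.
Step 4. [r2c9∈{3,6,8}] r2c9 is the only open cell in row 2 admitting 3. So r2c9=3.
Step 5. [r3c9∈{1,5,6}] 6 has one home in col 9: r3c9 ⇒ r3c9=6.
Step 6. [r4c1∈{8}] r4c1's peers cover all but 8 ⇒ r4c1=8.
Step 7. [r6c8∈{7,8}] col 8 places 7 nowhere but r6c8. So r6c8=7.
Step 8. [r1c8∈{2,8}] r1c8 is the only open cell in col 8 admitting 8 ⇒ r1c8=8.
Step 9. [r1c6∈{1,2,7}] in row 1, 2 fits only at r1c6, so r1c6=2.
Step 10. [r1c7∈{1}] r1c7's peers cover all but 1. So r1c7=1.
Step 11. [r6c9∈{8}] nothing but 8 survives at r6c9, so r6c9=8.
Step 12. [r7c2∈{2,5,9}] r7c2 is the only open cell in row 7 admitting 2. So r7c2=2.
Step 13. [r4c2∈{6,7}] col 2 places 7 nowhere but r4c2. So r4c2=7.
Step 14. [r5c4∈{8}] only 8 remains possible at r5c4, so r5c4=8.
Step 15. [r8c6∈{4,5}] in row 8, 4 fits only at r8c6, so r8c6=4.
Step 16. [r4c7∈{3}] nothing but 3 survives at r4c7. So r4c7=3.
Step 17. [r7c6∈{5}] r7c6 has the single candidate 5. So r7c6=5.
Step 18. [r3c6∈{1}] nothing but 1 survives at r3c6, so r3c6=1.
Step 19. [r8c2∈{5}] r8c2 has the single candidate 5. So r8c2=5.
Step 20. [r3c7∈{4}] r3c7 is down to just 4. So r3c7=4.
Step 21. [r8c8∈{6}] r8c8 has the single candidate 6. So r8c8=6.
Step 22. [r2c3∈{6}] nothing but 6 survives at r2c3 ⇒ r2c3=6.
Step 23. [r3c5∈{3}] r3c5 is down to just 3, so r3c5=3.
Step 24. [r2c6∈{8}] nothing but 8 survives at r2c6, so r2c6=8.
Step 25. [r7c5∈{9}] r7c5's peers cover all but 9. So r7c5=9.
Step 26. [r4c5∈{6}] only 6 remains possible at r4c5. So r4c5=6.
Step 27. [r5c1∈{5}] r5c1's peers cover all but 5, so r5c1=5.
Step 28. [r7c7∈{8}] r7c7 is down to just 8. So r7c7=8.
Step 29. [r9c2∈{9}] r9c2 has the single candidate 9. So r9c2=9.
Step 30. [r9c4∈{3}] r9c4 is down to just 3 ⇒ r9c4=3.
Step 31. [r1c9∈{5}] only 5 remains possible at r1c9, so r1c9=5.
Step 32. [r6c1∈{4}] nothing but 4 survives at r6c1 ⇒ r6c1=4.
Step 33. [r3c8∈{2}] r3c8's peers cover all but 2 ⇒ r3c8=2.
Step 34. [r5c6∈{7}] nothing but 7 survives at r5c6, so r5c6=7.
Step 35. [r3c3∈{5}] only 5 remains possible at r3c3 ⇒ r3c3=5.
Step 36. [r6c7∈{9}] only 9 remains possible at r6c7, so r6c7=9.
Step 37. [r9c9∈{7}] only 7 remains possible at r9c9, so r9c9=7.
Step 38. [r6c2∈{6}] nothing but 6 survives at r6c2, so r6c2=6.
Step 39. [r7c9∈{1}] nothing but 1 survives at r7c9 ⇒ r7c9=1.
Step 40. [r1c5∈{7}] nothing but 7 survives at r1c5 ⇒ r1c5=7.
Step 41. [r2c1∈{2}] r2c1's peers cover all but 2 ⇒ r2c1=2.

Answer: 9 4 3 6 7 2 1 8 5 / 2 1 6 4 5 8 7 9 3 / 7 8 5 9 3 1 4 2 6 / 8 7 1 2 6 9 3 5 4 / 5 3 9 8 4 7 6 1 2 / 4 6 2 5 1 3 9 7 8 / 6 2 4 7 9 5 8 3 1 / 3 5 7 1 8 4 2 6 9 / 1 9 8 3 2 6 5 4 7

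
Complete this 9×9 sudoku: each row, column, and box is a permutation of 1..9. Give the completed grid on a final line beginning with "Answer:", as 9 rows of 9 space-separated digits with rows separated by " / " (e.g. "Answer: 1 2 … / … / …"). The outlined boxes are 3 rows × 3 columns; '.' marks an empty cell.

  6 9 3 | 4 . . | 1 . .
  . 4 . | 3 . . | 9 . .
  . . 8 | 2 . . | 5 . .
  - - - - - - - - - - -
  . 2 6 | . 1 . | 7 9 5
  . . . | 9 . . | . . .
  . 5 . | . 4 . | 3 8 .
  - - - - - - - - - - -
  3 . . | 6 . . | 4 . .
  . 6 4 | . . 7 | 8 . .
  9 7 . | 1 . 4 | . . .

Step 1. [r9c5∈{2,3,5,8}] in row 9, 8 fits only at r9c5, so r9c5=8.
Step 2. [r8c5∈{2,3,5,9}] 3 has one home in box 8: r8c5, so r8c5=3.
Step 3. [r3c2∈{1}] r3c2 is down to just 1 ⇒ r3c2=1.
Step 4. [r3c1∈{7}] nothing but 7 survives at r3c1. So r3c1=7.
Step 5. [r6c1∈{1}] only 1 remains possible at r6c1, so r6c1=1.
Step 6. [r8c4∈{5}] r8c4's peers cover all but 5 ⇒ r8c4=5.
Step 7. [r8c1∈{2}] r8c1's peers cover all but 2. So r8c1=2.
Step 8. [r8c8∈{1}] r8c8 has the single candidate 1. So r8c8=1.
Step 9. [r2c3∈{2,5}] r2c3 is the only open cell in col 3 admitting 2 ⇒ r2c3=2.
Step 10. [r2c6∈{1,5,6,8}] in row 2, 1 fits only at r2c6 ⇒ r2c6=1.
Step 11. [r1c6∈{5,8}] box 2 places 8 nowhere but r1c6, so r1c6=8.
Step 12. [r5c6∈{2,3,5,6}] 5 has one home in col 6: r5c6, so r5c6=5.
Step 13. [r5c9∈{1,2,4,6}] 1 has one home in row 5: r5c9, so r5c9=1.
Step 14. [r5c8∈{2,4,6}] 4 has one home in box 6: r5c8 ⇒ r5c8=4.
Step 15. [r2c9∈{6,7,8}] in row 2, 8 fits only at r2c9. So r2c9=8.
Step 16. [r5c1∈{8}] r5c1 has the single candidate 8 ⇒ r5c1=8.
Step 17. [r6c4∈{7}] only 7 remains possible at r6c4. So r6c4=7.
Step 18. [r3c9∈{3,4,6}] r3c9 is the only open cell in row 3 admitting 4, so r3c9=4.
Step 19. [r9c9∈{2,3,6}] r9c9 is the only open cell in col 9 admitting 3. So r9c9=3.
Step 20. [r6c9∈{2,6}] col 9 places 6 nowhere but r6c9. So r6c9=6.
Step 21. [r3c6∈{6,9}] across col 6, 6 lands solely at r3c6 ⇒ r3c6=6.
Step 22. [r7c6∈{2,9}] r7c6 is the only open cell in col 6 admitting 9, so r7c6=9.
Step 23. [r7c5∈{2}] r7c5 has the single candidate 2 ⇒ r7c5=2.
Step 24. [r9c3∈{5}] r9c3 is down to just 5 ⇒ r9c3=5.
Step 25. [r7c9∈{7}] only 7 remains possible at r7c9 ⇒ r7c9=7.
Step 26. [r1c5∈{5,7}] row 1 places 5 nowhere but r1c5. So r1c5=5.
Step 27. [r9c7∈{2,6}] in col 7, 6 fits only at r9c7, so r9c7=6.
Step 28. [r1c8∈{2,7}] 7 has one home in row 1: r1c8. So r1c8=7.
Step 29. [r4c4∈{8}] r4c4 has the single candidate 8, so r4c4=8.
Step 30. [r5c2∈{3}] nothing but 3 survives at r5c2, so r5c2=3.
Step 31. [r5c7∈{2}] r5c7's peers cover all but 2 ⇒ r5c7=2.
Step 32. [r7c3∈{1}] r7c3 is down to just 1 ⇒ r7c3=1.
Step 33. [r3c5∈{9}] r3c5 is down to just 9 ⇒ r3c5=9.
Step 34. [r5c3∈{7}] nothing but 7 survives at r5c3, so r5c3=7.
Step 35. [r2c8∈{6}] r2c8 is down to just 6, so r2c8=6.
Step 36. [r2c1∈{5}] r2c1's peers cover all but 5, so r2c1=5.
Step 37. [r6c3∈{9}] r6c3's peers cover all but 9. So r6c3=9.
Step 38. [r4c6∈{3}] r4c6 is down to just 3, so r4c6=3.
Step 39. [r9c8∈{2}] r9c8's peers cover all but 2. So r9c8=2.
Step 40. [r2c5∈{7}] r2c5 has the single candidate 7. So r2c5=7.
Step 41. [r7c2∈{8}] r7c2 is down to just 8. So r7c2=8.
Step 42. [r1c9∈{2}] nothing but 2 survives at r1c9. So r1c9=2.
Step 43. [r3c8∈{3}] r3c8's peers cover all but 3, so r3c8=3.
Step 44. [r4c1∈{4}] only 4 remains possible at r4c1 ⇒ r4c1=4.
Step 45. [r7c8∈{5}] only 5 remains possible at r7c8 ⇒ r7c8=5.
Step 46. [r6c6∈{2}] r6c6's peers cover all but 2, so r6c6=2.
Step 47. [r8c9∈{9}] r8c9's peers cover all but 9. So r8c9=9.
Step 48. [r5c5∈{6}] r5c5's peers cover all but 6 ⇒ r5c5=6.

Answer: 6 9 3 4 5 8 1 7 2 / 5 4 2 3 7 1 9 6 8 / 7 1 8 2 9 6 5 3 4 / 4 2 6 8 1 3 7 9 5 / 8 3 7 9 6 5 2 4 1 / 1 5 9 7 4 2 3 8 6 / 3 8 1 6 2 9 4 5 7 / 2 6 4 5 3 7 8 1 9 / 9 7 5 1 8 4 6 2 3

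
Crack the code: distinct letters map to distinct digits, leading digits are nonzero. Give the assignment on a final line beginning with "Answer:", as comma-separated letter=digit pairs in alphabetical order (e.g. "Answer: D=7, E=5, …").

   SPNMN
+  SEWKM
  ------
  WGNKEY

Step 1. [col 1: N + M ≡ Y (mod 10)] column 1 (N + M ≡ Y (mod 10), carry-in 0) doesn't pin Y yet; pick Y=0 and continue. So Y=0.
Step 2. [col 1: N + M ≡ Y (mod 10)] several values work for N in column 1 (N + M ≡ Y (mod 10), carry-in 0); try N=2, so N=2.
Step 3. [col 1: N + M ≡ Y (mod 10)] from column 1 (N=2, Y=0, carry-in 0, digits 0,2 already taken and all letters distinct): M must equal 8, so M=8.
Step 4. [col 2: M + K ≡ E (mod 10)] column 2 (M + K ≡ E (mod 10), carry-in 1) doesn't pin K yet; pick K=4 and continue, so K=4.
Step 5. [W] the sum has 6 digits but both addends have 5; that extra leading digit W is the final carry, namely 1. So W=1.
Step 6. [col 2: M + K ≡ E (mod 10)] column 2: given M=8, K=4, carry-in 1, and digits 0,1,2,4,8 already taken and all letters distinct, M+K≡E (mod 10) forces E=3. So E=3.
Step 7. [col 4: P + E ≡ N (mod 10)] from column 4 (E=3, N=2, carry-in 0, digits 0,1,2,3,4,8 already taken and all letters distinct): P must equal 9, so P=9.
Step 8. [col 5: S + S ≡ G (mod 10)] column 5: given nothing yet, carry-in 1, and digits 0,1,2,3,4,8,9 already taken and all letters distinct, S+S≡G (mod 10) forces S=7. So S=7.
Step 9. [col 5: S + S ≡ G (mod 10)] in column 5 we have S+S≡G with carry-in 1; given S=7 and digits 0,1,2,3,4,7,8,9 already taken and all letters distinct, that pins G to 5, so G=5.

Answer: E=3, G=5, K=4, M=8, N=2, P=9, S=7, W=1, Y=0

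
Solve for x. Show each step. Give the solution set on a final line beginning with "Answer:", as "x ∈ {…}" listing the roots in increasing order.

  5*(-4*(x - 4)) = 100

Step 1. [5*(-4*(x - 4)) = 100] divide by the outer 5, so div: -4*(x - 4) = 20.
Step 2. [-4*(x - 4) = 20] LHS = -4·(…); ÷-4 both sides ⇒ div: x - 4 = -5.
Step 3. [x - 4 = -5] the outer -4 inverts by adding 4, so sub: x = -1.

Answer: x ∈ {-1}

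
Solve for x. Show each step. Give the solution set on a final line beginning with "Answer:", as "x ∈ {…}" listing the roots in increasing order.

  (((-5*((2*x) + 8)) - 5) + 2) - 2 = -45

Step 1. [(((-5*((2*x) + 8)) - 5) + 2) - 2 = -45] peel the -2: add 2 from each side. So sub: ((-5*((2*x) + 8)) - 5) + 2 = -43.
Step 2. [((-5*((2*x) + 8)) - 5) + 2 = -43] the outer +2 inverts by subtracting 2. So sub: (-5*((2*x) + 8)) - 5 = -45.
Step 3. [(-5*((2*x) + 8)) - 5 = -45] 5 comes off first (add 5). So sub: -5*((2*x) + 8) = -40.
Step 4. [-5*((2*x) + 8) = -40] divide by the outer -5, so div: (2*x) + 8 = 8.
Step 5. [(2*x) + 8 = 8] common factor 2 (LHS and 8) — divide through. So factor: x + 4 = 4.
Step 6. [x + 4 = 4] 4 comes off first (subtract 4), so sub: x = 0.

Answer: x ∈ {0}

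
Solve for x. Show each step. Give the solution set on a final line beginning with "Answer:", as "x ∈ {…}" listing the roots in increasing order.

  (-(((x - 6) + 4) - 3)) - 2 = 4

Step 1. [(-(((x - 6) + 4) - 3)) - 2 = 4] the outer -2 inverts by adding 2, so sub: -(((x - 6) + 4) - 3) = 6.
Step 2. [-(((x - 6) + 4) - 3) = 6] leading − — multiply by −1. So neg: ((x - 6) + 4) - 3 = -6.
Step 3. [((x - 6) + 4) - 3 = -6] add 3: x sits inside (… - 3), so sub: (x - 6) + 4 = -3.
Step 4. [(x - 6) + 4 = -3] 4 comes off first (subtract 4), so sub: x - 6 = -7.
Step 5. [x - 6 = -7] peel the -6: add 6 from each side. So sub: x = -1.

Answer: x ∈ {-1}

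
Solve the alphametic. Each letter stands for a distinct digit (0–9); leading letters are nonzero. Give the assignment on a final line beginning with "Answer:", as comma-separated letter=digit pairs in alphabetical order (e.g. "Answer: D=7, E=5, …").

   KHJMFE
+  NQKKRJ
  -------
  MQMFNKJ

Step 1. [col 1: E + J ≡ J (mod 10)] column 1 reads E+J+carry(0)=J with nothing yet; with all letters distinct, none taken yet, the only value for E is 0 ⇒ E=0.
Step 2. [col 1: E + J ≡ J (mod 10)] several values work for J in column 1 (E + J ≡ J (mod 10), carry-in 0); try J=4, so J=4.
Step 3. [col 2: F + R ≡ K (mod 10)] no forcing yet in column 2 (carry-in 0); F=9 is free and consistent — try it ⇒ F=9.
Step 4. [col 2: F + R ≡ K (mod 10)] R=6 is one option consistent with column 2 (F + R ≡ K (mod 10), carry-in 0) — take it ⇒ R=6.
Step 5. [M] adding two 6-digit numbers gives at most 6+1 digits, and here it does — M is that final carry and must be 1 ⇒ M=1.
Step 6. [col 2: F + R ≡ K (mod 10)] from column 2 (F=9, R=6, carry-in 0, digits 0,1,4,6,9 already taken and all letters distinct): K must equal 5. So K=5.
Step 7. [col 3: M + K ≡ N (mod 10)] from column 3 (M=1, K=5, carry-in 1, digits 0,1,4,5,6,9 already taken and all letters distinct): N must equal 7 ⇒ N=7.
Step 8. [col 5: H + Q ≡ M (mod 10)] column 5 (H + Q ≡ M (mod 10), carry-in 0) doesn't pin H yet; pick H=8 and continue ⇒ H=8.
Step 9. [col 5: H + Q ≡ M (mod 10)] column 5 reads H+Q+carry(0)=M with H=8, M=1; with digits 0,1,4,5,6,7,8,9 already taken and all letters distinct, the only value for Q is 3, so Q=3.

Answer: E=0, F=9, H=8, J=4, K=5, M=1, N=7, Q=3, R=6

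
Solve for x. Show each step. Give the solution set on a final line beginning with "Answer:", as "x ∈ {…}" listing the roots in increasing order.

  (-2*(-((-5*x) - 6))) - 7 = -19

Step 1. [(-2*(-((-5*x) - 6))) - 7 = -19] add 7: x sits inside (… - 7). So sub: -2*(-((-5*x) - 6)) = -12.
Step 2. [-2*(-((-5*x) - 6)) = -12] LHS = -2·(…); ÷-2 both sides, so div: -((-5*x) - 6) = 6.
Step 3. [-((-5*x) - 6) = 6] LHS negated; negate both sides, so neg: (-5*x) - 6 = -6.
Step 4. [(-5*x) - 6 = -6] the outer -6 inverts by adding 6 ⇒ sub: -5*x = 0.
Step 5. [-5*x = 0] leading coefficient -5: divide by -5, so div: x = 0.

Answer: x ∈ {0}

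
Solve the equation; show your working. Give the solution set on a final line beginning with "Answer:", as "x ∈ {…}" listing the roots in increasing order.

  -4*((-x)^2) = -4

Step 1. [-4*((-x)^2) = -4] LHS = -4·(…); ÷-4 both sides ⇒ div: (-x)^2 = 1.
Step 2. [(-x)^2 = 1] LHS squared, RHS 1 ≥ 0: apply √ (±). So sqrt: -x = 1 or -1.
Step 3. [-x = 1 or -1] flip signs both sides ⇒ neg: x = -1 or 1.

Answer: x ∈ {-1, 1}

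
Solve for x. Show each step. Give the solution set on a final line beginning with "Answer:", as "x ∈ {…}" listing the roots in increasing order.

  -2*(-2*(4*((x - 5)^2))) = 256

Step 1. [-2*(-2*(4*((x - 5)^2))) = 256] divide by the outer -2. So div: -2*(4*((x - 5)^2)) = -128.
Step 2. [-2*(4*((x - 5)^2)) = -128] -2 out front; divide by -2. So div: 4*((x - 5)^2) = 64.
Step 3. [4*((x - 5)^2) = 64] LHS = 4·(…); ÷4 both sides ⇒ div: (x - 5)^2 = 16.
Step 4. [(x - 5)^2 = 16] √ both sides: 16 ≥ 0 gives two branches. So sqrt: x - 5 = 4 or -4.
Step 5. [x - 5 = 4 or -4] -5 is outermost — add 5 both sides ⇒ sub: x = 9 or 1.

Answer: x ∈ {1, 9}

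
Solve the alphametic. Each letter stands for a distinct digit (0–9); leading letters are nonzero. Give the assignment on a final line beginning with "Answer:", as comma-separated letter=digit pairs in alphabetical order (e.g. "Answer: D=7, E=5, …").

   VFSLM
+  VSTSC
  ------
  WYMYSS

Step 1. [col 1: M + C ≡ S (mod 10)] column 1 (M + C ≡ S (mod 10), carry-in 0) doesn't pin C yet; pick C=8 and continue ⇒ C=8.
Step 2. [W] adding two 5-digit numbers gives at most 5+1 digits, and here it does — W is that final carry and must be 1. So W=1.
Step 3. [col 1: M + C ≡ S (mod 10)] column 1 (M + C ≡ S (mod 10), carry-in 0) doesn't pin S yet; pick S=3 and continue, so S=3.
Step 4. [col 1: M + C ≡ S (mod 10)] column 1: given C=8, S=3, carry-in 0, and digits 1,3,8 already taken and all letters distinct, M+C≡S (mod 10) forces M=5 ⇒ M=5.
Step 5. [col 2: L + S ≡ S (mod 10)] in column 2 we have L+S≡S with carry-in 1; given S=3 and digits 1,3,5,8 already taken and all letters distinct, that pins L to 9. So L=9.
Step 6. [col 3: S + T ≡ Y (mod 10)] T=0 is one option consistent with column 3 (S + T ≡ Y (mod 10), carry-in 1) — take it, so T=0.
Step 7. [col 3: S + T ≡ Y (mod 10)] column 3 reads S+T+carry(1)=Y with S=3, T=0; with digits 0,1,3,5,8,9 already taken and all letters distinct, the only value for Y is 4. So Y=4.
Step 8. [col 4: F + S ≡ M (mod 10)] column 4: given S=3, M=5, carry-in 0, and digits 0,1,3,4,5,8,9 already taken and all letters distinct, F+S≡M (mod 10) forces F=2, so F=2.
Step 9. [col 5: V + V ≡ Y (mod 10)] column 5: given Y=4, carry-in 0, and digits 0,1,2,3,4,5,8,9 already taken and all letters distinct, V+V≡Y (mod 10) forces V=7, so V=7.

Answer: C=8, F=2, L=9, M=5, S=3, T=0, V=7, W=1, Y=4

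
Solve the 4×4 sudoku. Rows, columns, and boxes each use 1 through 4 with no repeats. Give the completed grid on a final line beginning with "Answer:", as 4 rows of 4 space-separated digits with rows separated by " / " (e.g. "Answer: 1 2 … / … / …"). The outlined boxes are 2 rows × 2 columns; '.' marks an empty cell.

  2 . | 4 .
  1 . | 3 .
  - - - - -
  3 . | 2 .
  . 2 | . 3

Step 1. [r3c2∈{1,4}] 1 has one home in col 2: r3c2. So r3c2=1.
Step 2. [r1c2∈{3}] nothing but 3 survives at r1c2, so r1c2=3.
Step 3. [r4c1∈{4}] r4c1's peers cover all but 4 ⇒ r4c1=4.
Step 4. [r3c4∈{4}] only 4 remains possible at r3c4 ⇒ r3c4=4.
Step 5. [r2c4∈{2}] only 2 remains possible at r2c4 ⇒ r2c4=2.
Step 6. [r4c3∈{1}] r4c3's peers cover all but 1 ⇒ r4c3=1.
Step 7. [r1c4∈{1}] nothing but 1 survives at r1c4, so r1c4=1.
Step 8. [r2c2∈{4}] nothing but 4 survives at r2c2 ⇒ r2c2=4.

Answer: 2 3 4 1 / 1 4 3 2 / 3 1 2 4 / 4 2 1 3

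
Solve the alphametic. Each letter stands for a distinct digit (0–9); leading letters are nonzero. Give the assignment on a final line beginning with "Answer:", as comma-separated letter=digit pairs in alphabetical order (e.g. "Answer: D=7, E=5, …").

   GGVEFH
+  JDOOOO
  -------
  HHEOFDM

Step 1. [col 1: H + O ≡ M (mod 10)] column 1 (H + O ≡ M (mod 10), carry-in 0) doesn't pin M yet; pick M=3 and continue, so M=3.
Step 2. [col 1: H + O ≡ M (mod 10)] column 1 (H + O ≡ M (mod 10), carry-in 0) doesn't pin H yet; pick H=1 and continue ⇒ H=1.
Step 3. [col 1: H + O ≡ M (mod 10)] from column 1 (H=1, M=3, carry-in 0, digits 1,3 already taken and all letters distinct): O must equal 2, so O=2.
Step 4. [col 2: F + O ≡ D (mod 10)] column 2 (F + O ≡ D (mod 10), carry-in 0) doesn't pin D yet; pick D=9 and continue, so D=9.
Step 5. [col 2: F + O ≡ D (mod 10)] from column 2 (O=2, D=9, carry-in 0, digits 1,2,3,9 already taken and all letters distinct): F must equal 7 ⇒ F=7.
Step 6. [col 3: E + O ≡ F (mod 10)] column 3: given O=2, F=7, carry-in 0, and digits 1,2,3,7,9 already taken and all letters distinct, E+O≡F (mod 10) forces E=5. So E=5.
Step 7. [col 4: V + O ≡ O (mod 10)] column 4 reads V+O+carry(0)=O with O=2; with digits 1,2,3,5,7,9 already taken and all letters distinct, the only value for V is 0 ⇒ V=0.
Step 8. [col 5: G + D ≡ E (mod 10)] in column 5 we have G+D≡E with carry-in 0; given D=9, E=5 and digits 0,1,2,3,5,7,9 already taken and all letters distinct, that pins G to 6. So G=6.
Step 9. [col 6: G + J ≡ H (mod 10)] column 6 reads G+J+carry(1)=H with G=6, H=1; with digits 0,1,2,3,5,6,7,9 already taken and all letters distinct, the only value for J is 4. So J=4.

Answer: D=9, E=5, F=7, G=6, H=1, J=4, M=3, O=2, V=0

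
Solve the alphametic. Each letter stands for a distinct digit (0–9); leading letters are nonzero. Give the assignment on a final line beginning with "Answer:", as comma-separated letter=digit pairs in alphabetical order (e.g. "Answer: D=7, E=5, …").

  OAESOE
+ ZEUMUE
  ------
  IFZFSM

Step 1. [col 1: E + E ≡ M (mod 10)] column 1 (E + E ≡ M (mod 10), carry-in 0) doesn't pin E yet; pick E=6 and continue ⇒ E=6.
Step 2. [col 1: E + E ≡ M (mod 10)] column 1: given E=6, carry-in 0, and digits 6 already taken and all letters distinct, E+E≡M (mod 10) forces M=2. So M=2.
Step 3. [col 2: O + U ≡ S (mod 10)] no forcing yet in column 2 (carry-in 1); S=4 is free and consistent — try it ⇒ S=4.
Step 4. [col 2: O + U ≡ S (mod 10)] column 2 (O + U ≡ S (mod 10), carry-in 1) doesn't pin U yet; pick U=5 and continue. So U=5.
Step 5. [col 2: O + U ≡ S (mod 10)] from column 2 (U=5, S=4, carry-in 1, digits 2,4,5,6 already taken and all letters distinct): O must equal 8. So O=8.
Step 6. [col 3: S + M ≡ F (mod 10)] column 3: given S=4, M=2, carry-in 1, and digits 2,4,5,6,8 already taken and all letters distinct, S+M≡F (mod 10) forces F=7, so F=7.
Step 7. [col 4: E + U ≡ Z (mod 10)] in column 4 we have E+U≡Z with carry-in 0; given E=6, U=5 and digits 2,4,5,6,7,8 already taken and all letters distinct, that pins Z to 1. So Z=1.
Step 8. [col 5: A + E ≡ F (mod 10)] column 5: given E=6, F=7, carry-in 1, and digits 1,2,4,5,6,7,8 already taken and all letters distinct, A+E≡F (mod 10) forces A=0. So A=0.
Step 9. [col 6: O + Z ≡ I (mod 10)] column 6: given O=8, Z=1, carry-in 0, and digits 0,1,2,4,5,6,7,8 already taken and all letters distinct, O+Z≡I (mod 10) forces I=9, so I=9.

Answer: A=0, E=6, F=7, I=9, M=2, O=8, S=4, U=5, Z=1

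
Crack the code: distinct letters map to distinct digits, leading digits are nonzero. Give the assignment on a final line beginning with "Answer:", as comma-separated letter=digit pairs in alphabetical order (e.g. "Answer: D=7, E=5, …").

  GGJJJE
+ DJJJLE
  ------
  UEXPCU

Step 1. [col 1: E + E ≡ U (mod 10)] several values work for E in column 1 (E + E ≡ U (mod 10), carry-in 0); try E=8, so E=8.
Step 2. [col 1: E + E ≡ U (mod 10)] column 1: given E=8, carry-in 0, and digits 8 already taken and all letters distinct, E+E≡U (mod 10) forces U=6. So U=6.
Step 3. [col 2: J + L ≡ C (mod 10)] no forcing yet in column 2 (carry-in 1); C=9 is free and consistent — try it ⇒ C=9.
Step 4. [col 2: J + L ≡ C (mod 10)] L=3 is one option consistent with column 2 (J + L ≡ C (mod 10), carry-in 1) — take it. So L=3.
Step 5. [col 2: J + L ≡ C (mod 10)] column 2 reads J+L+carry(1)=C with L=3, C=9; with digits 3,6,8,9 already taken and all letters distinct, the only value for J is 5, so J=5.
Step 6. [col 3: J + J ≡ P (mod 10)] from column 3 (J=5, carry-in 0, digits 3,5,6,8,9 already taken and all letters distinct): P must equal 0, so P=0.
Step 7. [col 4: J + J ≡ X (mod 10)] column 4 reads J+J+carry(1)=X with J=5; with digits 0,3,5,6,8,9 already taken and all letters distinct, the only value for X is 1. So X=1.
Step 8. [col 5: G + J ≡ E (mod 10)] in column 5 we have G+J≡E with carry-in 1; given J=5, E=8 and digits 0,1,3,5,6,8,9 already taken and all letters distinct, that pins G to 2. So G=2.
Step 9. [col 6: G + D ≡ U (mod 10)] from column 6 (G=2, U=6, carry-in 0, digits 0,1,2,3,5,6,8,9 already taken and all letters distinct): D must equal 4, so D=4.

Answer: C=9, D=4, E=8, G=2, J=5, L=3, P=0, U=6, X=1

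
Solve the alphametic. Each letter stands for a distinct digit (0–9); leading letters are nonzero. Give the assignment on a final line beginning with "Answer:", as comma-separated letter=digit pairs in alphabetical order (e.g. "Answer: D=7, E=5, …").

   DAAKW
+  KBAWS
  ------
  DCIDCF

Step 1. [D] the sum has 6 digits but both addends have 5; that extra leading digit D is the final carry, namely 1. So D=1.
Step 2. [col 1: W + S ≡ F (mod 10)] column 1 (W + S ≡ F (mod 10), carry-in 0) doesn't pin F yet; pick F=6 and continue ⇒ F=6.
Step 3. [col 1: W + S ≡ F (mod 10)] W=2 is one option consistent with column 1 (W + S ≡ F (mod 10), carry-in 0) — take it ⇒ W=2.
Step 4. [col 1: W + S ≡ F (mod 10)] from column 1 (W=2, F=6, carry-in 0, digits 1,2,6 already taken and all letters distinct): S must equal 4. So S=4.
Step 5. [col 2: K + W ≡ C (mod 10)] no forcing yet in column 2 (carry-in 0); C=0 is free and consistent — try it ⇒ C=0.
Step 6. [col 2: K + W ≡ C (mod 10)] in column 2 we have K+W≡C with carry-in 0; given W=2, C=0 and digits 0,1,2,4,6 already taken and all letters distinct, that pins K to 8 ⇒ K=8.
Step 7. [col 3: A + A ≡ D (mod 10)] from column 3 (D=1, carry-in 1, digits 0,1,2,4,6,8 already taken and all letters distinct): A must equal 5. So A=5.
Step 8. [col 4: A + B ≡ I (mod 10)] I=3 is one option consistent with column 4 (A + B ≡ I (mod 10), carry-in 1) — take it ⇒ I=3.
Step 9. [col 4: A + B ≡ I (mod 10)] column 4: given A=5, I=3, carry-in 1, and digits 0,1,2,3,4,5,6,8 already taken and all letters distinct, A+B≡I (mod 10) forces B=7 ⇒ B=7.

Answer: A=5, B=7, C=0, D=1, F=6, I=3, K=8, S=4, W=2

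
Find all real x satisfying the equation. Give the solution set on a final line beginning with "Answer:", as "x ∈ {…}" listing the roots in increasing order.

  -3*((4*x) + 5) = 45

Step 1. [-3*((4*x) + 5) = 45] -3 out front; divide by -3 ⇒ div: (4*x) + 5 = -15.
Step 2. [(4*x) + 5 = -15] the outer +5 inverts by subtracting 5. So sub: 4*x = -20.
Step 3. [4*x = -20] divide by the outer 4 ⇒ div: x = -5.

Answer: x ∈ {-5}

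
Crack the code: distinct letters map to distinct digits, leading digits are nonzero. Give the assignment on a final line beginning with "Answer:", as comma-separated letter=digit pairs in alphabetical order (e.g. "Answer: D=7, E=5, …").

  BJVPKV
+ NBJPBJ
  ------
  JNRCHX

Step 1. [col 1: V + J ≡ X (mod 10)] X=9 is one option consistent with column 1 (V + J ≡ X (mod 10), carry-in 0) — take it, so X=9.
Step 2. [col 1: V + J ≡ X (mod 10)] several values work for J in column 1 (V + J ≡ X (mod 10), carry-in 0); try J=6, so J=6.
Step 3. [col 1: V + J ≡ X (mod 10)] column 1 reads V+J+carry(0)=X with J=6, X=9; with digits 6,9 already taken and all letters distinct, the only value for V is 3, so V=3.
Step 4. [col 2: K + B ≡ H (mod 10)] column 2 (K + B ≡ H (mod 10), carry-in 0) doesn't pin B yet; pick B=4 and continue, so B=4.
Step 5. [col 2: K + B ≡ H (mod 10)] several values work for K in column 2 (K + B ≡ H (mod 10), carry-in 0); try K=8, so K=8.
Step 6. [col 2: K + B ≡ H (mod 10)] from column 2 (K=8, B=4, carry-in 0, digits 3,4,6,8,9 already taken and all letters distinct): H must equal 2 ⇒ H=2.
Step 7. [col 3: P + P ≡ C (mod 10)] C=5 is one option consistent with column 3 (P + P ≡ C (mod 10), carry-in 1) — take it, so C=5.
Step 8. [col 3: P + P ≡ C (mod 10)] in column 3 we have P+P≡C with carry-in 1; given C=5 and digits 2,3,4,5,6,8,9 already taken and all letters distinct, that pins P to 7 ⇒ P=7.
Step 9. [col 4: V + J ≡ R (mod 10)] column 4 reads V+J+carry(1)=R with V=3, J=6; with digits 2,3,4,5,6,7,8,9 already taken and all letters distinct, the only value for R is 0 ⇒ R=0.
Step 10. [col 5: J + B ≡ N (mod 10)] column 5: given J=6, B=4, carry-in 1, and digits 0,2,3,4,5,6,7,8,9 already taken and all letters distinct, J+B≡N (mod 10) forces N=1, so N=1.

Answer: B=4, C=5, H=2, J=6, K=8, N=1, P=7, R=0, V=3, X=9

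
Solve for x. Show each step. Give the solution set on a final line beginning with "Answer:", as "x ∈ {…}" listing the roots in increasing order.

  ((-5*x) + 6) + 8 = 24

Step 1. [((-5*x) + 6) + 8 = 24] peel the +8: subtract 8 from each side. So sub: (-5*x) + 6 = 16.
Step 2. [(-5*x) + 6 = 16] 6 comes off first (subtract 6), so sub: -5*x = 10.
Step 3. [-5*x = 10] -5 out front; divide by -5, so div: x = -2.

Answer: x ∈ {-2}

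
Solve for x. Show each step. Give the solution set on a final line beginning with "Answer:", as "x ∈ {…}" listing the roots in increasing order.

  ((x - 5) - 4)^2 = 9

Step 1. [((x - 5) - 4)^2 = 9] √ both sides: 9 ≥ 0 gives two branches ⇒ sqrt: (x - 5) - 4 = 3 or -3.
Step 2. [(x - 5) - 4 = 3 or -3] -4 is outermost — add 4 both sides. So sub: x - 5 = 7 or 1.
Step 3. [x - 5 = 7 or 1] the outer -5 inverts by adding 5. So sub: x = 12 or 6.

Answer: x ∈ {6, 12}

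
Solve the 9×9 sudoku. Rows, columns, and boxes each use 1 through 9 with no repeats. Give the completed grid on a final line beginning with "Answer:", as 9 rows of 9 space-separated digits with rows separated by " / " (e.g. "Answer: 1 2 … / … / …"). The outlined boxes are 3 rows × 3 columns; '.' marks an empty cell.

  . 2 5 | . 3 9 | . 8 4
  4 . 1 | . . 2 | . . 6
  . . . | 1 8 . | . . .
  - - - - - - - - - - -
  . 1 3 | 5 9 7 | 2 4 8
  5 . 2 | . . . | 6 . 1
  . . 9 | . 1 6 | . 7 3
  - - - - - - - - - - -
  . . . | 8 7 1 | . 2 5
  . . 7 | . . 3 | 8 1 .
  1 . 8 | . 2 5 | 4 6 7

Step 1. [r2c2∈{3,7,8,9}] 8 has one home in row 2: r2c2. So r2c2=8.
Step 2. [r5c5∈{4}] only 4 remains possible at r5c5. So r5c5=4.
Step 3. [r7c7∈{3,9}] across box 9, 3 lands solely at r7c7 ⇒ r7c7=3.
Step 4. [r3c1∈{3,6,7,9}] 3 has one home in col 1: r3c1, so r3c1=3.
Step 5. [r3c2∈{6,7,9}] across box 1, 9 lands solely at r3c2. So r3c2=9.
Step 6. [r3c8∈{5}] r3c8's peers cover all but 5. So r3c8=5.
Step 7. [r8c5∈{6}] only 6 remains possible at r8c5 ⇒ r8c5=6.
Step 8. [r7c3∈{4,6}] 4 has one home in col 3: r7c3. So r7c3=4.
Step 9. [r1c1∈{6,7}] r1c1 is the only open cell in col 1 admitting 7, so r1c1=7.
Step 10. [r2c7∈{7,9}] col 7 places 9 nowhere but r2c7. So r2c7=9.
Step 11. [r8c9∈{9}] r8c9 has the single candidate 9, so r8c9=9.
Step 12. [r4c1∈{6}] r4c1 is down to just 6, so r4c1=6.
Step 13. [r8c4∈{4}] nothing but 4 survives at r8c4, so r8c4=4.
Step 14. [r2c8∈{3}] r2c8 is down to just 3, so r2c8=3.
Step 15. [r5c8∈{9}] r5c8's peers cover all but 9 ⇒ r5c8=9.
Step 16. [r6c1∈{8}] nothing but 8 survives at r6c1. So r6c1=8.
Step 17. [r7c1∈{9}] r7c1 is down to just 9. So r7c1=9.
Step 18. [r8c2∈{5}] only 5 remains possible at r8c2, so r8c2=5.
Step 19. [r3c6∈{4}] only 4 remains possible at r3c6 ⇒ r3c6=4.
Step 20. [r9c2∈{3}] nothing but 3 survives at r9c2. So r9c2=3.
Step 21. [r7c2∈{6}] r7c2 is down to just 6 ⇒ r7c2=6.
Step 22. [r9c4∈{9}] r9c4's peers cover all but 9 ⇒ r9c4=9.
Step 23. [r2c5∈{5}] r2c5 is down to just 5 ⇒ r2c5=5.
Step 24. [r3c7∈{7}] r3c7's peers cover all but 7, so r3c7=7.
Step 25. [r5c2∈{7}] r5c2 has the single candidate 7. So r5c2=7.
Step 26. [r5c4∈{3}] r5c4's peers cover all but 3 ⇒ r5c4=3.
Step 27. [r6c4∈{2}] r6c4 is down to just 2. So r6c4=2.
Step 28. [r2c4∈{7}] r2c4 is down to just 7. So r2c4=7.
Step 29. [r8c1∈{2}] r8c1 is down to just 2, so r8c1=2.
Step 30. [r5c6∈{8}] r5c6 has the single candidate 8 ⇒ r5c6=8.
Step 31. [r1c7∈{1}] r1c7's peers cover all but 1 ⇒ r1c7=1.
Step 32. [r3c3∈{6}] r3c3 is down to just 6, so r3c3=6.
Step 33. [r3c9∈{2}] r3c9 has the single candidate 2, so r3c9=2.
Step 34. [r1c4∈{6}] r1c4 is down to just 6 ⇒ r1c4=6.
Step 35. [r6c2∈{4}] nothing but 4 survives at r6c2. So r6c2=4.
Step 36. [r6c7∈{5}] nothing but 5 survives at r6c7 ⇒ r6c7=5.

Answer: 7 2 5 6 3 9 1 8 4 / 4 8 1 7 5 2 9 3 6 / 3 9 6 1 8 4 7 5 2 / 6 1 3 5 9 7 2 4 8 / 5 7 2 3 4 8 6 9 1 / 8 4 9 2 1 6 5 7 3 / 9 6 4 8 7 1 3 2 5 / 2 5 7 4 6 3 8 1 9 / 1 3 8 9 2 5 4 6 7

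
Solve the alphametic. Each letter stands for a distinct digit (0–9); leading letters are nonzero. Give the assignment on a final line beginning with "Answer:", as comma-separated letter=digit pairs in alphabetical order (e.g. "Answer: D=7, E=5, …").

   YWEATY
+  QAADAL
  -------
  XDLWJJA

Step 1. [col 1: Y + L ≡ A (mod 10)] Y=9 is one option consistent with column 1 (Y + L ≡ A (mod 10), carry-in 0) — take it, so Y=9.
Step 2. [col 1: Y + L ≡ A (mod 10)] L=3 is one option consistent with column 1 (Y + L ≡ A (mod 10), carry-in 0) — take it. So L=3.
Step 3. [X] adding two 6-digit numbers gives at most 6+1 digits, and here it does — X is that final carry and must be 1, so X=1.
Step 4. [col 1: Y + L ≡ A (mod 10)] in column 1 we have Y+L≡A with carry-in 0; given Y=9, L=3 and digits 1,3,9 already taken and all letters distinct, that pins A to 2 ⇒ A=2.
Step 5. [col 2: T + A ≡ J (mod 10)] no forcing yet in column 2 (carry-in 1); T=4 is free and consistent — try it, so T=4.
Step 6. [col 2: T + A ≡ J (mod 10)] column 2 reads T+A+carry(1)=J with T=4, A=2; with digits 1,2,3,4,9 already taken and all letters distinct, the only value for J is 7, so J=7.
Step 7. [col 3: A + D ≡ J (mod 10)] in column 3 we have A+D≡J with carry-in 0; given A=2, J=7 and digits 1,2,3,4,7,9 already taken and all letters distinct, that pins D to 5, so D=5.
Step 8. [col 4: E + A ≡ W (mod 10)] column 4 (E + A ≡ W (mod 10), carry-in 0) doesn't pin W yet; pick W=0 and continue. So W=0.
Step 9. [col 4: E + A ≡ W (mod 10)] from column 4 (A=2, W=0, carry-in 0, digits 0,1,2,3,4,5,7,9 already taken and all letters distinct): E must equal 8 ⇒ E=8.
Step 10. [col 6: Y + Q ≡ D (mod 10)] column 6: given Y=9, D=5, carry-in 0, and digits 0,1,2,3,4,5,7,8,9 already taken and all letters distinct, Y+Q≡D (mod 10) forces Q=6, so Q=6.

Answer: A=2, D=5, E=8, J=7, L=3, Q=6, T=4, W=0, X=1, Y=9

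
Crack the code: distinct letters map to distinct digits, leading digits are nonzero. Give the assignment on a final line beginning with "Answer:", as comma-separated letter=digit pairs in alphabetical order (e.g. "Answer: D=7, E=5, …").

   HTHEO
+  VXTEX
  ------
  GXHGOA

Step 1. [G] the sum has 6 digits but both addends have 5; that extra leading digit G is the final carry, namely 1, so G=1.
Step 2. [col 1: O + X ≡ A (mod 10)] several values work for O in column 1 (O + X ≡ A (mod 10), carry-in 0); try O=6. So O=6.
Step 3. [col 1: O + X ≡ A (mod 10)] column 1 (O + X ≡ A (mod 10), carry-in 0) doesn't pin X yet; pick X=2 and continue. So X=2.
Step 4. [col 1: O + X ≡ A (mod 10)] column 1: given O=6, X=2, carry-in 0, and digits 1,2,6 already taken and all letters distinct, O+X≡A (mod 10) forces A=8, so A=8.
Step 5. [col 2: E + E ≡ O (mod 10)] column 2 reads E+E+carry(0)=O with O=6; with digits 1,2,6,8 already taken and all letters distinct, the only value for E is 3 ⇒ E=3.
Step 6. [col 3: H + T ≡ G (mod 10)] no forcing yet in column 3 (carry-in 0); T=4 is free and consistent — try it, so T=4.
Step 7. [col 3: H + T ≡ G (mod 10)] column 3 reads H+T+carry(0)=G with T=4, G=1; with digits 1,2,3,4,6,8 already taken and all letters distinct, the only value for H is 7. So H=7.
Step 8. [col 5: H + V ≡ X (mod 10)] in column 5 we have H+V≡X with carry-in 0; given H=7, X=2 and digits 1,2,3,4,6,7,8 already taken and all letters distinct, that pins V to 5 ⇒ V=5.

Answer: A=8, E=3, G=1, H=7, O=6, T=4, V=5, X=2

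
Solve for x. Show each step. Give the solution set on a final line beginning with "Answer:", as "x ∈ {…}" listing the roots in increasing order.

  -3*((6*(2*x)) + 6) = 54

Step 1. [-3*((6*(2*x)) + 6) = 54] -3 out front; divide by -3. So div: (6*(2*x)) + 6 = -18.
Step 2. [(6*(2*x)) + 6 = -18] peel the +6: subtract 6 from each side ⇒ sub: 6*(2*x) = -24.
Step 3. [6*(2*x) = -24] divide by the outer 6, so div: 2*x = -4.
Step 4. [2*x = -4] 2 out front; divide by 2 ⇒ div: x = -2.

Answer: x ∈ {-2}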